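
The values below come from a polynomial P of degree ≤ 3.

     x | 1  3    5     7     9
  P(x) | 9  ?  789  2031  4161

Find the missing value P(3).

On equispaced nodes a degree-3 polynomial has vanishing fourth forward difference, so
  P(1) - 4·P(3) + 6·P(5) - 4·P(7) + P(9) = 0.
Substituting the known values and solving for P(3):
  -4·P(3) = -780
  P(3) = 195.

195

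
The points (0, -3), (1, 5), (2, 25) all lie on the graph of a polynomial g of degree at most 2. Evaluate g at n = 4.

101

Write g(n) = an^2 + bn + c. Substituting each data point gives a linear system:
  c = -3
  a + b + c = 5
  4a + 2b + c = 25
Solving the system yields a = 6, b = 2, c = -3.
So g(n) = 6n² + 2n - 3.
Then g(4) = 101.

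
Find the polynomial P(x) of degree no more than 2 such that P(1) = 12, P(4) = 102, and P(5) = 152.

P(x) = 5x^2 + 5x + 2

Write P(x) = ax^2 + bx + c. Substituting each data point gives a linear system:
  a + b + c = 12
  16a + 4b + c = 102
  25a + 5b + c = 152
Solving the system yields a = 5, b = 5, c = 2.
So P(x) = 5x² + 5x + 2.
Check: P(4) = 102. ✓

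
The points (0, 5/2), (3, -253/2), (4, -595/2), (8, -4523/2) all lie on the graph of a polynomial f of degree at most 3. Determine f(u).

Using the Lagrange interpolation formula with nodes 0, 3, 4, 8:
  L_0(u) = (u - 3)(u - 4)(u - 8) / -96
  L_1(u) = u(u - 4)(u - 8) / 15
  L_2(u) = u(u - 3)(u - 8) / -16
  L_3(u) = u(u - 3)(u - 4) / 160
Then f(u) = 5/2·L_0(u) - 253/2·L_1(u) - 595/2·L_2(u) - 4523/2·L_3(u).
Expanding and collecting terms gives f(u) = -4u^3 - 4u^2 + 5u + 5/2.
Check: f(4) = -595/2. ✓

f(u) = -4u^3 - 4u^2 + 5u + 5/2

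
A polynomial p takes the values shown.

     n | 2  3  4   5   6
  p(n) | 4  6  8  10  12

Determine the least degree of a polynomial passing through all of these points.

Forward differences of the values at n = 2, 3, 4, 5, 6:
  p  : 4  6  8  10  12
  Δ  : 2  2  2  2
  Δ^2: 0  0  0
  Δ^3: 0  0
  Δ^4: 0
The first differences are constant (2) and nonzero, while all higher differences vanish, so the minimal degree is 1.

1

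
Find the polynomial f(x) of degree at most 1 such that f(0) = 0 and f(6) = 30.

Write f(x) = ax + b. Substituting each data point gives a linear system:
  b = 0
  6a + b = 30
Solving the system yields a = 5, b = 0.
So f(x) = 5x.
Check: f(0) = 0. ✓

f(x) = 5x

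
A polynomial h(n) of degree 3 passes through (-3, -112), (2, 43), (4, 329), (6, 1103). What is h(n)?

Write h(n) = an^3 + bn^2 + cn + d. Substituting each data point gives a linear system:
  -27a + 9b - 3c + d = -112
  8a + 4b + 2c + d = 43
  64a + 16b + 4c + d = 329
  216a + 36b + 6c + d = 1103
Solving the system yields a = 5, b = 1, c = -3, d = 5.
So h(n) = 5n^3 + n^2 - 3n + 5.
Check: h(-3) = -112. ✓

h(n) = 5n^3 + n^2 - 3n + 5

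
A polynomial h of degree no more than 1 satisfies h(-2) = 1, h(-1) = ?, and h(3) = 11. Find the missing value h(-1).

3

The 2 known points determine the degree-1 polynomial uniquely.
Write h(n) = an + b. Substituting each data point gives a linear system:
  -2a + b = 1
  3a + b = 11
Solving the system yields a = 2, b = 5.
So h(n) = 2n + 5.
Then h(-1) = 3.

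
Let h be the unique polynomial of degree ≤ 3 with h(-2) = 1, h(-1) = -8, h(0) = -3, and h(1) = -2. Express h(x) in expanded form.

Write h(x) = ax^3 + bx^2 + cx + d. Substituting each data point gives a linear system:
  -8a + 4b - 2c + d = 1
  -a + b - c + d = -8
  d = -3
  a + b + c + d = -2
Solving the system yields a = -3, b = -2, c = 6, d = -3.
So h(x) = -3x^3 - 2x^2 + 6x - 3.
Check: h(-2) = 1. ✓

h(x) = -3x^3 - 2x^2 + 6x - 3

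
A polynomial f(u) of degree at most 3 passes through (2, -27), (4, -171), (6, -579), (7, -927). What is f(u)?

f(u) = -3u^3 + 3u^2 - 6u - 3

Using the Lagrange interpolation formula with nodes 2, 4, 6, 7:
  L_0(u) = (u - 4)(u - 6)(u - 7) / -40
  L_1(u) = (u - 2)(u - 6)(u - 7) / 12
  L_2(u) = (u - 2)(u - 4)(u - 7) / -8
  L_3(u) = (u - 2)(u - 4)(u - 6) / 15
Then f(u) = -27·L_0(u) - 171·L_1(u) - 579·L_2(u) - 927·L_3(u).
Expanding and collecting terms gives f(u) = -3u^3 + 3u^2 - 6u - 3.
Check: f(7) = -927. ✓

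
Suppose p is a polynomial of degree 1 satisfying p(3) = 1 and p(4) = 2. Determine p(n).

p(n) = n - 2

Using the Lagrange interpolation formula with nodes 3, 4:
  L_0(n) = (n - 4) / -1
  L_1(n) = (n - 3) / 1
Then p(n) = 1·L_0(n) + 2·L_1(n).
Expanding and collecting terms gives p(n) = n - 2.
Check: p(4) = 2. ✓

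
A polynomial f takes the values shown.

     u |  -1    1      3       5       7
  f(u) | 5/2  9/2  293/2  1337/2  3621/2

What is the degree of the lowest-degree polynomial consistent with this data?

Forward differences of the values at u = -1, 1, 3, 5, 7:
  f  : 5/2  9/2  293/2  1337/2  3621/2
  Δ  : 2  142  522  1142
  Δ^2: 140  380  620
  Δ^3: 240  240
  Δ^4: 0
The third differences are constant (240) and nonzero, while all higher differences vanish, so the minimal degree is 3.

3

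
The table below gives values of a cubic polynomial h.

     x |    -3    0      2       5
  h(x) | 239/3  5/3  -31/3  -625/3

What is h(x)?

Using the Lagrange interpolation formula with nodes -3, 0, 2, 5:
  L_0(x) = x(x - 2)(x - 5) / -120
  L_1(x) = (x + 3)(x - 2)(x - 5) / 30
  L_2(x) = (x + 3)x(x - 5) / -30
  L_3(x) = (x + 3)x(x - 2) / 120
Then h(x) = 239/3·L_0(x) + 5/3·L_1(x) - 31/3·L_2(x) - 625/3·L_3(x).
Expanding and collecting terms gives h(x) = -2x^3 + 2x^2 - 2x + 5/3.
Check: h(0) = 5/3. ✓

h(x) = -2x^3 + 2x^2 - 2x + 5/3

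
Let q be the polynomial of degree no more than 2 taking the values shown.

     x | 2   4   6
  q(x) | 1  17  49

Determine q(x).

q(x) = 2x^2 - 4x + 1

Write q(x) = ax^2 + bx + c. Substituting each data point gives a linear system:
  4a + 2b + c = 1
  16a + 4b + c = 17
  36a + 6b + c = 49
Solving the system yields a = 2, b = -4, c = 1.
So q(x) = 2x² - 4x + 1.
Check: q(2) = 1. ✓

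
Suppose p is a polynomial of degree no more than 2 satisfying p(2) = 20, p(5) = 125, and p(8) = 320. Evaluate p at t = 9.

Using the Lagrange interpolation formula with nodes 2, 5, 8:
  L_0(t) = (t - 5)(t - 8) / 18
  L_1(t) = (t - 2)(t - 8) / -9
  L_2(t) = (t - 2)(t - 5) / 18
Then p(t) = 20·L_0(t) + 125·L_1(t) + 320·L_2(t).
Expanding and collecting terms gives p(t) = 5t².
Evaluating at t = 9: p(9) = 405.

405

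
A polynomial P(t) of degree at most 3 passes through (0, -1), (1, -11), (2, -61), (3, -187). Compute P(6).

Write P(t) = at^3 + bt^2 + ct + d. Substituting each data point gives a linear system:
  d = -1
  a + b + c + d = -11
  8a + 4b + 2c + d = -61
  27a + 9b + 3c + d = -187
Solving the system yields a = -6, b = -2, c = -2, d = -1.
So P(t) = -6t^3 - 2t^2 - 2t - 1.
Then P(6) = -1381.

-1381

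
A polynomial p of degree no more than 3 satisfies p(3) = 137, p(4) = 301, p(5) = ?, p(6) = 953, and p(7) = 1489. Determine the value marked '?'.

On equispaced nodes a degree-3 polynomial has vanishing fourth forward difference, so
  p(3) - 4·p(4) + 6·p(5) - 4·p(6) + p(7) = 0.
Substituting the known values and solving for p(5):
  6·p(5) = 3390
  p(5) = 565.

565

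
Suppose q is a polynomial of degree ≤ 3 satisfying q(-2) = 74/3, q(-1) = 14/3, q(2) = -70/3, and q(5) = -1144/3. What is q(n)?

q(n) = -3n^3 - (1/3)n^2 + 2

Write q(n) = an^3 + bn^2 + cn + d. Substituting each data point gives a linear system:
  -8a + 4b - 2c + d = 74/3
  -a + b - c + d = 14/3
  8a + 4b + 2c + d = -70/3
  125a + 25b + 5c + d = -1144/3
Solving the system yields a = -3, b = -1/3, c = 0, d = 2.
So q(n) = -3n^3 - (1/3)n^2 + 2.
Check: q(5) = -1144/3. ✓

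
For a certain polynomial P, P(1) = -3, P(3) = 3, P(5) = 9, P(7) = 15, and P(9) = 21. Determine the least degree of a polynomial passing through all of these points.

1

Forward differences of the values at s = 1, 3, 5, 7, 9:
  P  : -3  3  9  15  21
  Δ  : 6  6  6  6
  Δ^2: 0  0  0
  Δ^3: 0  0
  Δ^4: 0
The first differences are constant (6) and nonzero, while all higher differences vanish, so the minimal degree is 1.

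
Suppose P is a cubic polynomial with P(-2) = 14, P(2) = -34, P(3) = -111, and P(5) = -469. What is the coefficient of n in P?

0

Write P(n) = an^3 + bn^2 + cn + d. Substituting each data point gives a linear system:
  -8a + 4b - 2c + d = 14
  8a + 4b + 2c + d = -34
  27a + 9b + 3c + d = -111
  125a + 25b + 5c + d = -469
Solving the system yields a = -3, b = -4, c = 0, d = 6.
So P(n) = -3n^3 - 4n^2 + 6.
The coefficient of n is 0.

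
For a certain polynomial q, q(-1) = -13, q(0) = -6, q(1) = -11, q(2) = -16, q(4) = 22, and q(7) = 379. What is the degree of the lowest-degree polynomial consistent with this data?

3

Divided differences on the nodes -1, 0, 1, 2, 4, 7:
  order 0: -13  -6  -11  -16  22  379
  order 1: 7  -5  -5  19  119
  order 2: -6  0  8  20
  order 3: 2  2  2
  order 4: 0  0
  order 5: 0
The order-3 divided differences are all 2 (nonzero) and every higher order vanishes, so the data lies on a polynomial of degree exactly 3.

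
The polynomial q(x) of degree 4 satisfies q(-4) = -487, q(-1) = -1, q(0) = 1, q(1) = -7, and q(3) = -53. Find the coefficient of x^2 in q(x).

Write q(x) = ax^4 + bx^3 + cx^2 + dx + e. Substituting each data point gives a linear system:
  256a - 64b + 16c - 4d + e = -487
  a - b + c - d + e = -1
  e = 1
  a + b + c + d + e = -7
  81a + 27b + 9c + 3d + e = -53
Solving the system yields a = -1, b = 3, c = -4, d = -6, e = 1.
So q(x) = -x^4 + 3x^3 - 4x^2 - 6x + 1.
The coefficient of x^2 is -4.

-4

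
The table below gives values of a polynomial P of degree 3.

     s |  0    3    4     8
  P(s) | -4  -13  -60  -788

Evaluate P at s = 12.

-2956

Write P(s) = as^3 + bs^2 + cs + d. Substituting each data point gives a linear system:
  d = -4
  27a + 9b + 3c + d = -13
  64a + 16b + 4c + d = -60
  512a + 64b + 8c + d = -788
Solving the system yields a = -2, b = 3, c = 6, d = -4.
So P(s) = -2s³ + 3s² + 6s - 4.
Then P(12) = -2956.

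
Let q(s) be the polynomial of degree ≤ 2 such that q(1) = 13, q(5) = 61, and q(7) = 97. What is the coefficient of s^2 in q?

1

Write q(s) = as^2 + bs + c. Substituting each data point gives a linear system:
  a + b + c = 13
  25a + 5b + c = 61
  49a + 7b + c = 97
Solving the system yields a = 1, b = 6, c = 6.
So q(s) = s² + 6s + 6.
The leading coefficient is 1.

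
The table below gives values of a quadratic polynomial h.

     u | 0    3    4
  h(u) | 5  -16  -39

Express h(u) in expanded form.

Write h(u) = au^2 + bu + c. Substituting each data point gives a linear system:
  c = 5
  9a + 3b + c = -16
  16a + 4b + c = -39
Solving the system yields a = -4, b = 5, c = 5.
So h(u) = -4u² + 5u + 5.
Check: h(4) = -39. ✓

h(u) = -4u^2 + 5u + 5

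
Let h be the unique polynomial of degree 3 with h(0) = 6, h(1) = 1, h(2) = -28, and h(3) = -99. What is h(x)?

h(x) = -3x^3 - 3x^2 + x + 6

Using the Lagrange interpolation formula with nodes 0, 1, 2, 3:
  L_0(x) = (x - 1)(x - 2)(x - 3) / -6
  L_1(x) = x(x - 2)(x - 3) / 2
  L_2(x) = x(x - 1)(x - 3) / -2
  L_3(x) = x(x - 1)(x - 2) / 6
Then h(x) = 6·L_0(x) + 1·L_1(x) - 28·L_2(x) - 99·L_3(x).
Expanding and collecting terms gives h(x) = -3x³ - 3x² + x + 6.
Check: h(0) = 6. ✓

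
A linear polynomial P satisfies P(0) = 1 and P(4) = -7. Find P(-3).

7

Write P(s) = as + b. Substituting each data point gives a linear system:
  b = 1
  4a + b = -7
Solving the system yields a = -2, b = 1.
So P(s) = -2s + 1.
Then P(-3) = 7.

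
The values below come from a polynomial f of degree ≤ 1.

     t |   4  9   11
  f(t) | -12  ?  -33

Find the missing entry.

-27

The 2 known points determine the degree-1 polynomial uniquely.
Write f(t) = at + b. Substituting each data point gives a linear system:
  4a + b = -12
  11a + b = -33
Solving the system yields a = -3, b = 0.
So f(t) = -3t.
Then f(9) = -27.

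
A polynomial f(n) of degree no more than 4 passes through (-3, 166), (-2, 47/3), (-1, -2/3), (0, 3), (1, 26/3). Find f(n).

Write f(n) = an^4 + bn^3 + cn^2 + dn + e. Substituting each data point gives a linear system:
  81a - 27b + 9c - 3d + e = 166
  16a - 8b + 4c - 2d + e = 47/3
  a - b + c - d + e = -2/3
  e = 3
  a + b + c + d + e = 26/3
Solving the system yields a = 4, b = 5, c = -3, d = -1/3, e = 3.
So f(n) = 4n⁴ + 5n³ - 3n² - (1/3)n + 3.
Check: f(-1) = -2/3. ✓

f(n) = 4n^4 + 5n^3 - 3n^2 - (1/3)n + 3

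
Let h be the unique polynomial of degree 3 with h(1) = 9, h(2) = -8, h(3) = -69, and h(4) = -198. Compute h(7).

Forward differences of the values at t = 1, 2, 3, 4:
  h  : 9  -8  -69  -198
  Δ  : -17  -61  -129
  Δ^2: -44  -68
  Δ^3: -24
The third differences are constant, confirming degree 3.
Interpolating (Newton forward form) and evaluating at t = 7 gives h(7) = -1233.

-1233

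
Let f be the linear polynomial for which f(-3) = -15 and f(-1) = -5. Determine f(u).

Write f(u) = au + b. Substituting each data point gives a linear system:
  -3a + b = -15
  -a + b = -5
Solving the system yields a = 5, b = 0.
So f(u) = 5u.
Check: f(-1) = -5. ✓

f(u) = 5u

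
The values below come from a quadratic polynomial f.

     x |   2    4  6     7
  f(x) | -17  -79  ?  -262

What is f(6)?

-189

The 3 known points determine the degree-2 polynomial uniquely.
Write f(x) = ax^2 + bx + c. Substituting each data point gives a linear system:
  4a + 2b + c = -17
  16a + 4b + c = -79
  49a + 7b + c = -262
Solving the system yields a = -6, b = 5, c = -3.
So f(x) = -6x^2 + 5x - 3.
Then f(6) = -189.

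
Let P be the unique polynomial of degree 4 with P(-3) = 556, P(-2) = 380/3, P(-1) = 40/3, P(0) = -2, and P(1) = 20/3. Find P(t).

Using the Lagrange interpolation formula with nodes -3, -2, -1, 0, 1:
  L_0(t) = (t + 2)(t + 1)t(t - 1) / 24
  L_1(t) = (t + 3)(t + 1)t(t - 1) / -6
  L_2(t) = (t + 3)(t + 2)t(t - 1) / 4
  L_3(t) = (t + 3)(t + 2)(t + 1)(t - 1) / -6
  L_4(t) = (t + 3)(t + 2)(t + 1)t / 24
Then P(t) = 556·L_0(t) + 380/3·L_1(t) + 40/3·L_2(t) - 2·L_3(t) + 20/3·L_4(t).
Expanding and collecting terms gives P(t) = 6t⁴ - (1/3)t³ + 6t² - 3t - 2.
Check: P(-3) = 556. ✓

P(t) = 6t^4 - (1/3)t^3 + 6t^2 - 3t - 2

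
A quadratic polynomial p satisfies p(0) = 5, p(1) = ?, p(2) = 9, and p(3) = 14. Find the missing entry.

The 3 known points determine the degree-2 polynomial uniquely.
Write p(n) = an^2 + bn + c. Substituting each data point gives a linear system:
  c = 5
  4a + 2b + c = 9
  9a + 3b + c = 14
Solving the system yields a = 1, b = 0, c = 5.
So p(n) = n^2 + 5.
Then p(1) = 6.

6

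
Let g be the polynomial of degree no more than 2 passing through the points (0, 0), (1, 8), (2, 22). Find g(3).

Forward differences of the values at t = 0, 1, 2:
  g  : 0  8  22
  Δ  : 8  14
  Δ^2: 6
The second differences are constant, confirming degree 2.
Interpolating (Newton forward form) and evaluating at t = 3 gives g(3) = 42.

42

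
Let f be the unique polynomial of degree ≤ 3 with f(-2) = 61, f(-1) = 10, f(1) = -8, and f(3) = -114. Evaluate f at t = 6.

Using the Lagrange interpolation formula with nodes -2, -1, 1, 3:
  L_0(t) = (t + 1)(t - 1)(t - 3) / -15
  L_1(t) = (t + 2)(t - 1)(t - 3) / 8
  L_2(t) = (t + 2)(t + 1)(t - 3) / -12
  L_3(t) = (t + 2)(t + 1)(t - 1) / 40
Then f(t) = 61·L_0(t) + 10·L_1(t) - 8·L_2(t) - 114·L_3(t).
Expanding and collecting terms gives f(t) = -5t³ + 4t² - 4t - 3.
Evaluating at t = 6: f(6) = -963.

-963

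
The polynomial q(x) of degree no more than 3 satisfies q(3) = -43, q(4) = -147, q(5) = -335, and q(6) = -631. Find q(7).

Forward differences of the values at x = 3, 4, 5, 6:
  q  : -43  -147  -335  -631
  Δ  : -104  -188  -296
  Δ^2: -84  -108
  Δ^3: -24
The third differences are constant, confirming degree 3.
Interpolating (Newton forward form) and evaluating at x = 7 gives q(7) = -1059.

-1059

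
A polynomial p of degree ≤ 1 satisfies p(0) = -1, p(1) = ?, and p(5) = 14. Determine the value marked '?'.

The 2 known points determine the degree-1 polynomial uniquely.
Write p(u) = au + b. Substituting each data point gives a linear system:
  b = -1
  5a + b = 14
Solving the system yields a = 3, b = -1.
So p(u) = 3u - 1.
Then p(1) = 2.

2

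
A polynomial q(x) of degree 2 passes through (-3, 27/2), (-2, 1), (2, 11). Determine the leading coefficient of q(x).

3

Write q(x) = ax^2 + bx + c. Substituting each data point gives a linear system:
  9a - 3b + c = 27/2
  4a - 2b + c = 1
  4a + 2b + c = 11
Solving the system yields a = 3, b = 5/2, c = -6.
So q(x) = 3x² + (5/2)x - 6.
The leading coefficient is 3.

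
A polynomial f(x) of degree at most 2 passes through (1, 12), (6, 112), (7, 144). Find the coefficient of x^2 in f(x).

Write f(x) = ax^2 + bx + c. Substituting each data point gives a linear system:
  a + b + c = 12
  36a + 6b + c = 112
  49a + 7b + c = 144
Solving the system yields a = 2, b = 6, c = 4.
So f(x) = 2x² + 6x + 4.
The leading coefficient is 2.

2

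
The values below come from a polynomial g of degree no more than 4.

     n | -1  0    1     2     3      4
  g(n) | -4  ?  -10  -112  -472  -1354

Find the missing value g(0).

On equispaced nodes a degree-4 polynomial has vanishing fifth forward difference, so
  - g(-1) + 5·g(0) - 10·g(1) + 10·g(2) - 5·g(3) + g(4) = 0.
Substituting the known values and solving for g(0):
  5·g(0) = 10
  g(0) = 2.

2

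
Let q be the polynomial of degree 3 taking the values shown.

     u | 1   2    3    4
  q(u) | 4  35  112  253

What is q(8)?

Using the Lagrange interpolation formula with nodes 1, 2, 3, 4:
  L_0(u) = (u - 2)(u - 3)(u - 4) / -6
  L_1(u) = (u - 1)(u - 3)(u - 4) / 2
  L_2(u) = (u - 1)(u - 2)(u - 4) / -2
  L_3(u) = (u - 1)(u - 2)(u - 3) / 6
Then q(u) = 4·L_0(u) + 35·L_1(u) + 112·L_2(u) + 253·L_3(u).
Expanding and collecting terms gives q(u) = 3u³ + 5u² - 5u + 1.
Evaluating at u = 8: q(8) = 1817.

1817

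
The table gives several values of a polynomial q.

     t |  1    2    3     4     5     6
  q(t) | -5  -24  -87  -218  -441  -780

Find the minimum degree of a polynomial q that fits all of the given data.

Forward differences of the values at t = 1, 2, 3, 4, 5, 6:
  q  : -5  -24  -87  -218  -441  -780
  Δ  : -19  -63  -131  -223  -339
  Δ^2: -44  -68  -92  -116
  Δ^3: -24  -24  -24
  Δ^4: 0  0
  Δ^5: 0
The third differences are constant (-24) and nonzero, while all higher differences vanish, so the minimal degree is 3.

3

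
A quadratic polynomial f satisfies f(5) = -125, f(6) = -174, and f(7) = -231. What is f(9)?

-369

Write f(s) = as^2 + bs + c. Substituting each data point gives a linear system:
  25a + 5b + c = -125
  36a + 6b + c = -174
  49a + 7b + c = -231
Solving the system yields a = -4, b = -5, c = 0.
So f(s) = -4s² - 5s.
Then f(9) = -369.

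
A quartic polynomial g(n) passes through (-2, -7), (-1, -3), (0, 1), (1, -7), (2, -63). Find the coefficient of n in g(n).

Write g(n) = an^4 + bn^3 + cn^2 + dn + e. Substituting each data point gives a linear system:
  16a - 8b + 4c - 2d + e = -7
  a - b + c - d + e = -3
  e = 1
  a + b + c + d + e = -7
  16a + 8b + 4c + 2d + e = -63
Solving the system yields a = -1, b = -4, c = -5, d = 2, e = 1.
So g(n) = -n^4 - 4n^3 - 5n^2 + 2n + 1.
The coefficient of n is 2.

2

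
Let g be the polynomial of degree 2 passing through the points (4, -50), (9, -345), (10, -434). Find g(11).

Write g(x) = ax^2 + bx + c. Substituting each data point gives a linear system:
  16a + 4b + c = -50
  81a + 9b + c = -345
  100a + 10b + c = -434
Solving the system yields a = -5, b = 6, c = 6.
So g(x) = -5x^2 + 6x + 6.
Then g(11) = -533.

-533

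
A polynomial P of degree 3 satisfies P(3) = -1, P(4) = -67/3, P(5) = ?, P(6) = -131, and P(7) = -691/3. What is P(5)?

The 4 known points determine the degree-3 polynomial uniquely.
Write P(x) = ax^3 + bx^2 + cx + d. Substituting each data point gives a linear system:
  27a + 9b + 3c + d = -1
  64a + 16b + 4c + d = -67/3
  216a + 36b + 6c + d = -131
  343a + 49b + 7c + d = -691/3
Solving the system yields a = -1, b = 2, c = 5/3, d = 3.
So P(x) = -x³ + 2x² + (5/3)x + 3.
Then P(5) = -191/3.

-191/3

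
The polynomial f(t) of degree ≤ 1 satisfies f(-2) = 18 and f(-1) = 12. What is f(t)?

Write f(t) = at + b. Substituting each data point gives a linear system:
  -2a + b = 18
  -a + b = 12
Solving the system yields a = -6, b = 6.
So f(t) = -6t + 6.
Check: f(-2) = 18. ✓

f(t) = -6t + 6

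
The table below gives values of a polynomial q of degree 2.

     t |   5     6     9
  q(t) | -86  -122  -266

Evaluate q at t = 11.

-392

Write q(t) = at^2 + bt + c. Substituting each data point gives a linear system:
  25a + 5b + c = -86
  36a + 6b + c = -122
  81a + 9b + c = -266
Solving the system yields a = -3, b = -3, c = 4.
So q(t) = -3t² - 3t + 4.
Then q(11) = -392.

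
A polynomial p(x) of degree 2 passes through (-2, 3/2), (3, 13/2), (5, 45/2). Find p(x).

Write p(x) = ax^2 + bx + c. Substituting each data point gives a linear system:
  4a - 2b + c = 3/2
  9a + 3b + c = 13/2
  25a + 5b + c = 45/2
Solving the system yields a = 1, b = 0, c = -5/2.
So p(x) = x² - 5/2.
Check: p(5) = 45/2. ✓

p(x) = x^2 - 5/2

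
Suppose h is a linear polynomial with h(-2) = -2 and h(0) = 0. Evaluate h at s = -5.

-5

Write h(s) = as + b. Substituting each data point gives a linear system:
  -2a + b = -2
  b = 0
Solving the system yields a = 1, b = 0.
So h(s) = s.
Then h(-5) = -5.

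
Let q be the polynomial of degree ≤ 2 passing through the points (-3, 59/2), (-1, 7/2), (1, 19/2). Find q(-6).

257/2

Forward differences of the values at u = -3, -1, 1:
  q  : 59/2  7/2  19/2
  Δ  : -26  6
  Δ^2: 32
The second differences are constant, confirming degree 2.
Interpolating (Newton forward form) and evaluating at u = -6 gives q(-6) = 257/2.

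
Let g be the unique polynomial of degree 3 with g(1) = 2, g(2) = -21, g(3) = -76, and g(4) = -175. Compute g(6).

-553

Write g(x) = ax^3 + bx^2 + cx + d. Substituting each data point gives a linear system:
  a + b + c + d = 2
  8a + 4b + 2c + d = -21
  27a + 9b + 3c + d = -76
  64a + 16b + 4c + d = -175
Solving the system yields a = -2, b = -4, c = 3, d = 5.
So g(x) = -2x³ - 4x² + 3x + 5.
Then g(6) = -553.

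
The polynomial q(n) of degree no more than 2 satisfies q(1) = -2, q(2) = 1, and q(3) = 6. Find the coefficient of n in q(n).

Write q(n) = an^2 + bn + c. Substituting each data point gives a linear system:
  a + b + c = -2
  4a + 2b + c = 1
  9a + 3b + c = 6
Solving the system yields a = 1, b = 0, c = -3.
So q(n) = n^2 - 3.
The coefficient of n is 0.

0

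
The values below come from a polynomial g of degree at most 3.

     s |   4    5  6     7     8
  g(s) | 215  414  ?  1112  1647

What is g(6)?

On equispaced nodes a degree-3 polynomial has vanishing fourth forward difference, so
  g(4) - 4·g(5) + 6·g(6) - 4·g(7) + g(8) = 0.
Substituting the known values and solving for g(6):
  6·g(6) = 4242
  g(6) = 707.

707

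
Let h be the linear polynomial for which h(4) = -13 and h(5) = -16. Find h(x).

Using the Lagrange interpolation formula with nodes 4, 5:
  L_0(x) = (x - 5) / -1
  L_1(x) = (x - 4) / 1
Then h(x) = -13·L_0(x) - 16·L_1(x).
Expanding and collecting terms gives h(x) = -3x - 1.
Check: h(5) = -16. ✓

h(x) = -3x - 1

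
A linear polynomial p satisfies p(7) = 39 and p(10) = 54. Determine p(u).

Write p(u) = au + b. Substituting each data point gives a linear system:
  7a + b = 39
  10a + b = 54
Solving the system yields a = 5, b = 4.
So p(u) = 5u + 4.
Check: p(10) = 54. ✓

p(u) = 5u + 4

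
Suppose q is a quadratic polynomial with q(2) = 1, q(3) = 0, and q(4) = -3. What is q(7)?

-24

Using the Lagrange interpolation formula with nodes 2, 3, 4:
  L_0(x) = (x - 3)(x - 4) / 2
  L_1(x) = (x - 2)(x - 4) / -1
  L_2(x) = (x - 2)(x - 3) / 2
Then q(x) = 1·L_0(x) + 0·L_1(x) - 3·L_2(x).
Expanding and collecting terms gives q(x) = -x^2 + 4x - 3.
Evaluating at x = 7: q(7) = -24.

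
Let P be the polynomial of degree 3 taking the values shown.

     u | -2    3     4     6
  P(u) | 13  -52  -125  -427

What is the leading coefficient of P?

Write P(u) = au^3 + bu^2 + cu + d. Substituting each data point gives a linear system:
  -8a + 4b - 2c + d = 13
  27a + 9b + 3c + d = -52
  64a + 16b + 4c + d = -125
  216a + 36b + 6c + d = -427
Solving the system yields a = -2, b = 0, c = 1, d = -1.
So P(u) = -2u³ + u - 1.
The leading coefficient is -2.

-2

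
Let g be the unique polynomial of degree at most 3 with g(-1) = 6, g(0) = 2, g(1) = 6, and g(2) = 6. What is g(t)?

Write g(t) = at^3 + bt^2 + ct + d. Substituting each data point gives a linear system:
  -a + b - c + d = 6
  d = 2
  a + b + c + d = 6
  8a + 4b + 2c + d = 6
Solving the system yields a = -2, b = 4, c = 2, d = 2.
So g(t) = -2t^3 + 4t^2 + 2t + 2.
Check: g(2) = 6. ✓

g(t) = -2t^3 + 4t^2 + 2t + 2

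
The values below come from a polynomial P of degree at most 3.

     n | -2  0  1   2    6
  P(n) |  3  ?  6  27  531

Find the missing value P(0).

3

The 4 known points determine the degree-3 polynomial uniquely.
Write P(n) = an^3 + bn^2 + cn + d. Substituting each data point gives a linear system:
  -8a + 4b - 2c + d = 3
  a + b + c + d = 6
  8a + 4b + 2c + d = 27
  216a + 36b + 6c + d = 531
Solving the system yields a = 2, b = 3, c = -2, d = 3.
So P(n) = 2n³ + 3n² - 2n + 3.
Then P(0) = 3.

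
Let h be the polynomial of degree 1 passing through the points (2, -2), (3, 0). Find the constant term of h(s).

Write h(s) = as + b. Substituting each data point gives a linear system:
  2a + b = -2
  3a + b = 0
Solving the system yields a = 2, b = -6.
So h(s) = 2s - 6.
The constant term is -6.

-6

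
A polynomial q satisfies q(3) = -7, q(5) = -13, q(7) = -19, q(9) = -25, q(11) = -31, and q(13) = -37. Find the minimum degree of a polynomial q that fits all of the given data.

Forward differences of the values at s = 3, 5, 7, 9, 11, 13:
  q  : -7  -13  -19  -25  -31  -37
  Δ  : -6  -6  -6  -6  -6
  Δ^2: 0  0  0  0
  Δ^3: 0  0  0
  Δ^4: 0  0
  Δ^5: 0
The first differences are constant (-6) and nonzero, while all higher differences vanish, so the minimal degree is 1.

1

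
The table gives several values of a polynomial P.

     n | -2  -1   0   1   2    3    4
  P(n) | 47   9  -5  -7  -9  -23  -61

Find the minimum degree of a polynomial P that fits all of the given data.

Forward differences of the values at n = -2, -1, 0, 1, 2, 3, 4:
  P  : 47  9  -5  -7  -9  -23  -61
  Δ  : -38  -14  -2  -2  -14  -38
  Δ^2: 24  12  0  -12  -24
  Δ^3: -12  -12  -12  -12
  Δ^4: 0  0  0
  Δ^5: 0  0
  Δ^6: 0
The third differences are constant (-12) and nonzero, while all higher differences vanish, so the minimal degree is 3.

3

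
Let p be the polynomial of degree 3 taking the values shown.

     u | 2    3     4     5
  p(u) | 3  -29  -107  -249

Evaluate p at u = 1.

7

Forward differences of the values at u = 2, 3, 4, 5:
  p  : 3  -29  -107  -249
  Δ  : -32  -78  -142
  Δ^2: -46  -64
  Δ^3: -18
The third differences are constant, confirming degree 3.
Interpolating (Newton forward form) and evaluating at u = 1 gives p(1) = 7.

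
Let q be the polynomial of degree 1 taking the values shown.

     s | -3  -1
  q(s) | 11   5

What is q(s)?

q(s) = -3s + 2

Using the Lagrange interpolation formula with nodes -3, -1:
  L_0(s) = (s + 1) / -2
  L_1(s) = (s + 3) / 2
Then q(s) = 11·L_0(s) + 5·L_1(s).
Expanding and collecting terms gives q(s) = -3s + 2.
Check: q(-1) = 5. ✓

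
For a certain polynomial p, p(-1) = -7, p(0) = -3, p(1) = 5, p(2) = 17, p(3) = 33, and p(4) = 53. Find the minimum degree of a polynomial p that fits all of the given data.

2

Forward differences of the values at n = -1, 0, 1, 2, 3, 4:
  p  : -7  -3  5  17  33  53
  Δ  : 4  8  12  16  20
  Δ^2: 4  4  4  4
  Δ^3: 0  0  0
  Δ^4: 0  0
  Δ^5: 0
The second differences are constant (4) and nonzero, while all higher differences vanish, so the minimal degree is 2.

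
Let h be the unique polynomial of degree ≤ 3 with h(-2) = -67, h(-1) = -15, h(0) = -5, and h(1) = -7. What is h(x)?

h(x) = 5x^3 - 6x^2 - x - 5

Using the Lagrange interpolation formula with nodes -2, -1, 0, 1:
  L_0(x) = (x + 1)x(x - 1) / -6
  L_1(x) = (x + 2)x(x - 1) / 2
  L_2(x) = (x + 2)(x + 1)(x - 1) / -2
  L_3(x) = (x + 2)(x + 1)x / 6
Then h(x) = -67·L_0(x) - 15·L_1(x) - 5·L_2(x) - 7·L_3(x).
Expanding and collecting terms gives h(x) = 5x³ - 6x² - x - 5.
Check: h(-2) = -67. ✓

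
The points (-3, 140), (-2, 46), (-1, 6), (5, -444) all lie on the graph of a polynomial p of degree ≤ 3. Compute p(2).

Write p(s) = as^3 + bs^2 + cs + d. Substituting each data point gives a linear system:
  -27a + 9b - 3c + d = 140
  -8a + 4b - 2c + d = 46
  -a + b - c + d = 6
  125a + 25b + 5c + d = -444
Solving the system yields a = -4, b = 3, c = -3, d = -4.
So p(s) = -4s^3 + 3s^2 - 3s - 4.
Then p(2) = -30.

-30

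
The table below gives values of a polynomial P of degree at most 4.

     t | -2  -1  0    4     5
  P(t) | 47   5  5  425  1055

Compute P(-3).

215

Using the Lagrange interpolation formula with nodes -2, -1, 0, 4, 5:
  L_0(t) = (t + 1)t(t - 4)(t - 5) / 84
  L_1(t) = (t + 2)t(t - 4)(t - 5) / -30
  L_2(t) = (t + 2)(t + 1)(t - 4)(t - 5) / 40
  L_3(t) = (t + 2)(t + 1)t(t - 5) / -120
  L_4(t) = (t + 2)(t + 1)t(t - 4) / 210
Then P(t) = 47·L_0(t) + 5·L_1(t) + 5·L_2(t) + 425·L_3(t) + 1055·L_4(t).
Expanding and collecting terms gives P(t) = 2t⁴ - 2t³ + t² + 5t + 5.
Evaluating at t = -3: P(-3) = 215.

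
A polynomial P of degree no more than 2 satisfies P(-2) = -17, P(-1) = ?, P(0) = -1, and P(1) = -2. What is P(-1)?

-6

On equispaced nodes a degree-2 polynomial has vanishing third forward difference, so
  - P(-2) + 3·P(-1) - 3·P(0) + P(1) = 0.
Substituting the known values and solving for P(-1):
  3·P(-1) = -18
  P(-1) = -6.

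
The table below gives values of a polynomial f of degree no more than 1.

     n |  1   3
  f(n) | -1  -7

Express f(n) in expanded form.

Using the Lagrange interpolation formula with nodes 1, 3:
  L_0(n) = (n - 3) / -2
  L_1(n) = (n - 1) / 2
Then f(n) = -1·L_0(n) - 7·L_1(n).
Expanding and collecting terms gives f(n) = -3n + 2.
Check: f(1) = -1. ✓

f(n) = -3n + 2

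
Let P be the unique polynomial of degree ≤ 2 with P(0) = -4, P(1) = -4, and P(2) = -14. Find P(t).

P(t) = -5t^2 + 5t - 4

Write P(t) = at^2 + bt + c. Substituting each data point gives a linear system:
  c = -4
  a + b + c = -4
  4a + 2b + c = -14
Solving the system yields a = -5, b = 5, c = -4.
So P(t) = -5t² + 5t - 4.
Check: P(2) = -14. ✓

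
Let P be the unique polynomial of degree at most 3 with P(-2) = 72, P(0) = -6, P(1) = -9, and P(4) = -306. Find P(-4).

Using the Lagrange interpolation formula with nodes -2, 0, 1, 4:
  L_0(t) = t(t - 1)(t - 4) / -36
  L_1(t) = (t + 2)(t - 1)(t - 4) / 8
  L_2(t) = (t + 2)t(t - 4) / -9
  L_3(t) = (t + 2)t(t - 1) / 72
Then P(t) = 72·L_0(t) - 6·L_1(t) - 9·L_2(t) - 306·L_3(t).
Expanding and collecting terms gives P(t) = -6t³ + 6t² - 3t - 6.
Evaluating at t = -4: P(-4) = 486.

486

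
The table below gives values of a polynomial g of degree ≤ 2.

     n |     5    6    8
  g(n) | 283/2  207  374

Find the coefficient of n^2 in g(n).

6

Write g(n) = an^2 + bn + c. Substituting each data point gives a linear system:
  25a + 5b + c = 283/2
  36a + 6b + c = 207
  64a + 8b + c = 374
Solving the system yields a = 6, b = -1/2, c = -6.
So g(n) = 6n^2 - (1/2)n - 6.
The leading coefficient is 6.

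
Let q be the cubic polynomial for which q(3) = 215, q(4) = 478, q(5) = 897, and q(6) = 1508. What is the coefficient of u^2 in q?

Write q(u) = au^3 + bu^2 + cu + d. Substituting each data point gives a linear system:
  27a + 9b + 3c + d = 215
  64a + 16b + 4c + d = 478
  125a + 25b + 5c + d = 897
  216a + 36b + 6c + d = 1508
Solving the system yields a = 6, b = 6, c = -1, d = 2.
So q(u) = 6u^3 + 6u^2 - u + 2.
The coefficient of u^2 is 6.

6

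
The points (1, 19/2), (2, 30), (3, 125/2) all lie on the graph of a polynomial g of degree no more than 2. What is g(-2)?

20

Forward differences of the values at u = 1, 2, 3:
  g  : 19/2  30  125/2
  Δ  : 41/2  65/2
  Δ^2: 12
The second differences are constant, confirming degree 2.
Interpolating (Newton forward form) and evaluating at u = -2 gives g(-2) = 20.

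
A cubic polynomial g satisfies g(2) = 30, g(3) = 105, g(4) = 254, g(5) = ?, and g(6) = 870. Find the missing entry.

The 4 known points determine the degree-3 polynomial uniquely.
Write g(s) = as^3 + bs^2 + cs + d. Substituting each data point gives a linear system:
  8a + 4b + 2c + d = 30
  27a + 9b + 3c + d = 105
  64a + 16b + 4c + d = 254
  216a + 36b + 6c + d = 870
Solving the system yields a = 4, b = 1, c = -6, d = 6.
So g(s) = 4s^3 + s^2 - 6s + 6.
Then g(5) = 501.

501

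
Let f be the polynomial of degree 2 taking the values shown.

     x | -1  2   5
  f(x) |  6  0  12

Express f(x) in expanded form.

Write f(x) = ax^2 + bx + c. Substituting each data point gives a linear system:
  a - b + c = 6
  4a + 2b + c = 0
  25a + 5b + c = 12
Solving the system yields a = 1, b = -3, c = 2.
So f(x) = x^2 - 3x + 2.
Check: f(5) = 12. ✓

f(x) = x^2 - 3x + 2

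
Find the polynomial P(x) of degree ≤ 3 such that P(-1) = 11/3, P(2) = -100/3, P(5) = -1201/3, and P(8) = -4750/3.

P(x) = -3x^3 - (1/3)x^2 - 3x - 2

Write P(x) = ax^3 + bx^2 + cx + d. Substituting each data point gives a linear system:
  -a + b - c + d = 11/3
  8a + 4b + 2c + d = -100/3
  125a + 25b + 5c + d = -1201/3
  512a + 64b + 8c + d = -4750/3
Solving the system yields a = -3, b = -1/3, c = -3, d = -2.
So P(x) = -3x³ - (1/3)x² - 3x - 2.
Check: P(8) = -4750/3. ✓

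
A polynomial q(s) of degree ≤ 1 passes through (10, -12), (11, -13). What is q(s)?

Write q(s) = as + b. Substituting each data point gives a linear system:
  10a + b = -12
  11a + b = -13
Solving the system yields a = -1, b = -2.
So q(s) = -s - 2.
Check: q(10) = -12. ✓

q(s) = -s - 2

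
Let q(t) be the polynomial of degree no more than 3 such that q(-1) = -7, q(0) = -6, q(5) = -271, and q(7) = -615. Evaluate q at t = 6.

Write q(t) = at^3 + bt^2 + ct + d. Substituting each data point gives a linear system:
  -a + b - c + d = -7
  d = -6
  125a + 25b + 5c + d = -271
  343a + 49b + 7c + d = -615
Solving the system yields a = -1, b = -5, c = -3, d = -6.
So q(t) = -t³ - 5t² - 3t - 6.
Then q(6) = -420.

-420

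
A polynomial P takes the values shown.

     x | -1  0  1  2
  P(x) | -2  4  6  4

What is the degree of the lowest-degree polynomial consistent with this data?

Forward differences of the values at x = -1, 0, 1, 2:
  P  : -2  4  6  4
  Δ  : 6  2  -2
  Δ^2: -4  -4
  Δ^3: 0
The second differences are constant (-4) and nonzero, while all higher differences vanish, so the minimal degree is 2.

2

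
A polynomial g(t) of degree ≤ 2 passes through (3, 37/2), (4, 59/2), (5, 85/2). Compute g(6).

115/2

Forward differences of the values at t = 3, 4, 5:
  g  : 37/2  59/2  85/2
  Δ  : 11  13
  Δ^2: 2
The second differences are constant, confirming degree 2.
Interpolating (Newton forward form) and evaluating at t = 6 gives g(6) = 115/2.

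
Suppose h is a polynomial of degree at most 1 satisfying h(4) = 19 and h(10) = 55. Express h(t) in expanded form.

Write h(t) = at + b. Substituting each data point gives a linear system:
  4a + b = 19
  10a + b = 55
Solving the system yields a = 6, b = -5.
So h(t) = 6t - 5.
Check: h(10) = 55. ✓

h(t) = 6t - 5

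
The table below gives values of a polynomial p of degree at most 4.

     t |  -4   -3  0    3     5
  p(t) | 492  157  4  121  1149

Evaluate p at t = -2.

36

Write p(t) = at^4 + bt^3 + ct^2 + dt + e. Substituting each data point gives a linear system:
  256a - 64b + 16c - 4d + e = 492
  81a - 27b + 9c - 3d + e = 157
  e = 4
  81a + 27b + 9c + 3d + e = 121
  625a + 125b + 25c + 5d + e = 1149
Solving the system yields a = 2, b = 0, c = -3, d = -6, e = 4.
So p(t) = 2t^4 - 3t^2 - 6t + 4.
Then p(-2) = 36.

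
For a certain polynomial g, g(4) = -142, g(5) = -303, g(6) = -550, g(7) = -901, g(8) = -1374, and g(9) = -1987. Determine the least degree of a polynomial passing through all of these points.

3

Forward differences of the values at s = 4, 5, 6, 7, 8, 9:
  g  : -142  -303  -550  -901  -1374  -1987
  Δ  : -161  -247  -351  -473  -613
  Δ^2: -86  -104  -122  -140
  Δ^3: -18  -18  -18
  Δ^4: 0  0
  Δ^5: 0
The third differences are constant (-18) and nonzero, while all higher differences vanish, so the minimal degree is 3.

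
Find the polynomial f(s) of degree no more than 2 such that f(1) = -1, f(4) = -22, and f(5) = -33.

Write f(s) = as^2 + bs + c. Substituting each data point gives a linear system:
  a + b + c = -1
  16a + 4b + c = -22
  25a + 5b + c = -33
Solving the system yields a = -1, b = -2, c = 2.
So f(s) = -s² - 2s + 2.
Check: f(4) = -22. ✓

f(s) = -s^2 - 2s + 2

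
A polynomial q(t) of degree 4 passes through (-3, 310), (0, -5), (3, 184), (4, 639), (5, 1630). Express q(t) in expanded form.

q(t) = 3t^4 - 2t^3 + t^2 - 3t - 5

Using the Lagrange interpolation formula with nodes -3, 0, 3, 4, 5:
  L_0(t) = t(t - 3)(t - 4)(t - 5) / 1008
  L_1(t) = (t + 3)(t - 3)(t - 4)(t - 5) / -180
  L_2(t) = (t + 3)t(t - 4)(t - 5) / 36
  L_3(t) = (t + 3)t(t - 3)(t - 5) / -28
  L_4(t) = (t + 3)t(t - 3)(t - 4) / 80
Then q(t) = 310·L_0(t) - 5·L_1(t) + 184·L_2(t) + 639·L_3(t) + 1630·L_4(t).
Expanding and collecting terms gives q(t) = 3t^4 - 2t^3 + t^2 - 3t - 5.
Check: q(0) = -5. ✓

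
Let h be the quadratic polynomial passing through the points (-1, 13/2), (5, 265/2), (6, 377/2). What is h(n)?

h(n) = 5n^2 + n + 5/2

Write h(n) = an^2 + bn + c. Substituting each data point gives a linear system:
  a - b + c = 13/2
  25a + 5b + c = 265/2
  36a + 6b + c = 377/2
Solving the system yields a = 5, b = 1, c = 5/2.
So h(n) = 5n^2 + n + 5/2.
Check: h(5) = 265/2. ✓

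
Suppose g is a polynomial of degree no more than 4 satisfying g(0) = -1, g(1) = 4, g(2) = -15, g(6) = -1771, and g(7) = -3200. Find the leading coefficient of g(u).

-1

Write g(u) = au^4 + bu^3 + cu^2 + du + e. Substituting each data point gives a linear system:
  e = -1
  a + b + c + d + e = 4
  16a + 8b + 4c + 2d + e = -15
  1296a + 216b + 36c + 6d + e = -1771
  2401a + 343b + 49c + 7d + e = -3200
Solving the system yields a = -1, b = -3, c = 4, d = 5, e = -1.
So g(u) = -u⁴ - 3u³ + 4u² + 5u - 1.
The leading coefficient is -1.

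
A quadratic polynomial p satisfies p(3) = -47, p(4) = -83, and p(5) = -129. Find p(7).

Forward differences of the values at t = 3, 4, 5:
  p  : -47  -83  -129
  Δ  : -36  -46
  Δ^2: -10
The second differences are constant, confirming degree 2.
Interpolating (Newton forward form) and evaluating at t = 7 gives p(7) = -251.

-251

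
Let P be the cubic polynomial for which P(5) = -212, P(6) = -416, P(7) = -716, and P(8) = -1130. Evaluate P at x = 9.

Using the Lagrange interpolation formula with nodes 5, 6, 7, 8:
  L_0(x) = (x - 6)(x - 7)(x - 8) / -6
  L_1(x) = (x - 5)(x - 7)(x - 8) / 2
  L_2(x) = (x - 5)(x - 6)(x - 8) / -2
  L_3(x) = (x - 5)(x - 6)(x - 7) / 6
Then P(x) = -212·L_0(x) - 416·L_1(x) - 716·L_2(x) - 1130·L_3(x).
Expanding and collecting terms gives P(x) = -3x^3 + 6x^2 + 3x - 2.
Evaluating at x = 9: P(9) = -1676.

-1676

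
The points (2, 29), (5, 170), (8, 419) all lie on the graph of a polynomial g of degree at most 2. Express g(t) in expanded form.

g(t) = 6t^2 + 5t - 5

Write g(t) = at^2 + bt + c. Substituting each data point gives a linear system:
  4a + 2b + c = 29
  25a + 5b + c = 170
  64a + 8b + c = 419
Solving the system yields a = 6, b = 5, c = -5.
So g(t) = 6t^2 + 5t - 5.
Check: g(5) = 170. ✓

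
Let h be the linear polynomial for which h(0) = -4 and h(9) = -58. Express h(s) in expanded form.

Using the Lagrange interpolation formula with nodes 0, 9:
  L_0(s) = (s - 9) / -9
  L_1(s) = s / 9
Then h(s) = -4·L_0(s) - 58·L_1(s).
Expanding and collecting terms gives h(s) = -6s - 4.
Check: h(9) = -58. ✓

h(s) = -6s - 4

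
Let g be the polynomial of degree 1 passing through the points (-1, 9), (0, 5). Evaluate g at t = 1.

Using the Lagrange interpolation formula with nodes -1, 0:
  L_0(t) = t / -1
  L_1(t) = (t + 1) / 1
Then g(t) = 9·L_0(t) + 5·L_1(t).
Expanding and collecting terms gives g(t) = -4t + 5.
Evaluating at t = 1: g(1) = 1.

1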